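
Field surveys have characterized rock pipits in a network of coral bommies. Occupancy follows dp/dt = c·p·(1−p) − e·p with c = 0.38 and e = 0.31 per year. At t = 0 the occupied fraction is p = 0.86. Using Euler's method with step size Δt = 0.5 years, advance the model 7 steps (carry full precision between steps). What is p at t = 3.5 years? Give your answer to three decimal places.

0.458

Update rule: p ← p + [c·p·(1−p) − e·p]·Δt with Δt = 0.5.
step 1: Δp = -0.11042, p = 0.74958
step 2: Δp = -0.08052, p = 0.66906
step 3: Δp = -0.06163, p = 0.60742
step 4: Δp = -0.04884, p = 0.55858
step 5: Δp = -0.03973, p = 0.51885
step 6: Δp = -0.03299, p = 0.48586
step 7: Δp = -0.02785, p = 0.45801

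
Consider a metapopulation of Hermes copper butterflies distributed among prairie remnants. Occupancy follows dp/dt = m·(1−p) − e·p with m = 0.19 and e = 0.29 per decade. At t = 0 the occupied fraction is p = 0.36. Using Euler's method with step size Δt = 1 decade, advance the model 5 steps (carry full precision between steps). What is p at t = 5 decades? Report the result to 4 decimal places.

0.3945

Update rule: p ← p + [m·(1−p) − e·p]·Δt with Δt = 1.
step 1: Δp = +0.01720, p = 0.37720
step 2: Δp = +0.00894, p = 0.38614
step 3: Δp = +0.00465, p = 0.39079
step 4: Δp = +0.00242, p = 0.39321
step 5: Δp = +0.00126, p = 0.39447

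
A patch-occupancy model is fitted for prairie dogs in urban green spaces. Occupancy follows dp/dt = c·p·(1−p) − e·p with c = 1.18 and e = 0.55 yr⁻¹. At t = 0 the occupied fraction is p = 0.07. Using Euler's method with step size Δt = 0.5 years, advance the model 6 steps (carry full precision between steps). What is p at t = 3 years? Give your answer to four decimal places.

0.2501

Update rule: p ← p + [c·p·(1−p) − e·p]·Δt with Δt = 0.5.
t = 0.5: p = 0.07000 + (+0.01916) = 0.08916
t = 1: p = 0.08916 + (+0.02339) = 0.11255
t = 1.5: p = 0.11255 + (+0.02798) = 0.14053
t = 2: p = 0.14053 + (+0.03262) = 0.17315
t = 2.5: p = 0.17315 + (+0.03685) = 0.21000
t = 3: p = 0.21000 + (+0.04013) = 0.25013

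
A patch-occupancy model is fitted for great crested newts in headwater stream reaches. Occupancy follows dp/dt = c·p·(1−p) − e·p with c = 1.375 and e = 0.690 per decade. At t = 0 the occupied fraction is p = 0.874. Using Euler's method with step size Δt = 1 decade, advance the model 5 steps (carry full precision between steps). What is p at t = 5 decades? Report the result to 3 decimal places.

0.497

Update rule: p ← p + [c·p·(1−p) − e·p]·Δt with Δt = 1.
  1  |  dp/dt·Δt = -0.451639  |  p_1 = 0.422361
  2  |  dp/dt·Δt = +0.044033  |  p_2 = 0.466393
  3  |  dp/dt·Δt = +0.020386  |  p_3 = 0.486779
  4  |  dp/dt·Δt = +0.007632  |  p_4 = 0.494411
  5  |  dp/dt·Δt = +0.002563  |  p_5 = 0.496975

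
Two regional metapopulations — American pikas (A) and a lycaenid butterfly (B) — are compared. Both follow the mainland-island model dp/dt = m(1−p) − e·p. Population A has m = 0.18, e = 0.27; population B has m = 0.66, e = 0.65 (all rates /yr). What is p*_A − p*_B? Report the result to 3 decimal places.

A: p*_A = m/(m+e) = 0.18/0.4500 = 0.4000.
B: p*_B = 0.66/1.3100 = 0.5038.
p*_A − p*_B = 0.4000 − 0.5038 = -0.1038.

-0.104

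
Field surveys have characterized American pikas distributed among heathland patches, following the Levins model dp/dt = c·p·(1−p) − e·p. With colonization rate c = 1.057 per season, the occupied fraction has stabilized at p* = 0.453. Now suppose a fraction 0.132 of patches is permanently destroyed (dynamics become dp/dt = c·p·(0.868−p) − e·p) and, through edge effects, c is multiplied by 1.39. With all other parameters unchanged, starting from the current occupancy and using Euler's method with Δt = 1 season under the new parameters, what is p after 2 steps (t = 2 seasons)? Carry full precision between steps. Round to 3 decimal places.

Balance c(1−p*) = e gives e = 1.057×(1 − 0.45300) = 0.57818.
Starting from p₀ = 0.45300; update p ← p + (dp/dt)·Δt with the new parameters.
t = 1: p = 0.45300 + (+0.01429) = 0.46729
t = 2: p = 0.46729 + (+0.00493) = 0.47222

0.472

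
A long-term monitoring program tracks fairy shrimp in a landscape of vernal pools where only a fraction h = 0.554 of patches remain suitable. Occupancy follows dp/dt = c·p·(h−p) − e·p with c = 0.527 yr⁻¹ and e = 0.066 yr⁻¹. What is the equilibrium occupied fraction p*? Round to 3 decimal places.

0.429

Setting dp/dt = 0 and dividing by p* gives c·(h−p*) = e.
So p* = h − e/c = 0.554 − 0.066/0.527 = 0.554 − 0.1252 = 0.4288.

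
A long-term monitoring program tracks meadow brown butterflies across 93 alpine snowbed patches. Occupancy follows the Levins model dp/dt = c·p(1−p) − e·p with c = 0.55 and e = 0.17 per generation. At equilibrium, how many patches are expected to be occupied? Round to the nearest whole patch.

p* = 1 − e/c = 1 − 0.17/0.55 = 0.6909.
Expected occupied patches = N × p* = 93 × 0.6909 = 64.25 ≈ 64.

64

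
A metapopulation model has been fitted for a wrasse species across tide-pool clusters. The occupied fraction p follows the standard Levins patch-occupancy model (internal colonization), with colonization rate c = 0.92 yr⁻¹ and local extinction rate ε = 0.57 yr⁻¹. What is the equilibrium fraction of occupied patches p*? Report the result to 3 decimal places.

0.380

At equilibrium, colonization balances extinction: c·p*·(1−p*) = ε·p*.
So p* = 1 − ε/c = 1 − 0.57/0.92 = 1 − 0.6196 = 0.3804.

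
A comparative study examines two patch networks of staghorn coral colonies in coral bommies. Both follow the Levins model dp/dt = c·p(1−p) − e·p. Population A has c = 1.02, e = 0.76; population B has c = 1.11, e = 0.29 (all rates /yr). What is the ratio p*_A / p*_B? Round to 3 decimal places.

0.345

A: p*_A = 1 − 0.76/1.02 = 0.2549.
B: p*_B = 1 − 0.29/1.11 = 0.7387.
p*_A / p*_B = 0.2549/0.7387 = 0.3451.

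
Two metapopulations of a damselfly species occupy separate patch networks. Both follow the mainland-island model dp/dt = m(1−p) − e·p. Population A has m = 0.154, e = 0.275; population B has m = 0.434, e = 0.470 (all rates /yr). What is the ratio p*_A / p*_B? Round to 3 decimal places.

A: p*_A = m/(m+e) = 0.154/0.4290 = 0.3590.
B: p*_B = 0.434/0.9040 = 0.4801.
p*_A / p*_B = 0.3590/0.4801 = 0.7477.

0.748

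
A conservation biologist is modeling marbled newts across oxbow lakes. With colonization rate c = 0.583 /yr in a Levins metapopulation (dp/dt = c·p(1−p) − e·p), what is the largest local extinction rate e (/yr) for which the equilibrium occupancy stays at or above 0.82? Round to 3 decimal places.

1 − e/c ≥ 0.82 ⇒ e ≤ c(1 − 0.82) = 0.583 × 0.1800.
e_max = 0.1049.

0.105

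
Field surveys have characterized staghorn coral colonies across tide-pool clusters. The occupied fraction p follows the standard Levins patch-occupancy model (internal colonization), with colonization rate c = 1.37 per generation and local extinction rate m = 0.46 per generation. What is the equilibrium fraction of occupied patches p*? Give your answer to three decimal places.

Setting dp/dt = 0 and dividing through by p* gives c·(1−p*) = m.
So p* = 1 − m/c = 1 − 0.46/1.37 = 1 − 0.3358 = 0.6642.

0.664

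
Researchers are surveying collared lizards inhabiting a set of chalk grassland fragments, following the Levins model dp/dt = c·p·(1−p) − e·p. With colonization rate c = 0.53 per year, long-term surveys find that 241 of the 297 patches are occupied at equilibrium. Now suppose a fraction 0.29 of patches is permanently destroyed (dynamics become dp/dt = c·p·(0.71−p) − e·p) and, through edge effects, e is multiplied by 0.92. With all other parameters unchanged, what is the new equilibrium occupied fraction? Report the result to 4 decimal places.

0.5365

Observed p* = 241/297 = 0.81145.
Balance c(1−p*) = e gives e = 0.53×(1 − 0.81145) = 0.09993.
New p* = 0.71 − e/c = 0.71 − 0.09194/0.53000 = 0.53653.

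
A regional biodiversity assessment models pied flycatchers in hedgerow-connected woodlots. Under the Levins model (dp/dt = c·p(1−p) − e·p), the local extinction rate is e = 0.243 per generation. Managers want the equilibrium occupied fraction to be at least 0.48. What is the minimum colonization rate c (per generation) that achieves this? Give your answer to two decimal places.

p* = 1 − e/c ≥ 0.48 requires e/c ≤ 0.5200, i.e. c ≥ e/0.5200.
c_min = 0.243/0.5200 = 0.4673.

0.47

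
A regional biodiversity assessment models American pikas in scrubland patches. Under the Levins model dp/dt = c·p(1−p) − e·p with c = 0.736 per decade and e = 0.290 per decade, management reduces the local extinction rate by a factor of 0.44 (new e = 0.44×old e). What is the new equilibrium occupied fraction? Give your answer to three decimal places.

0.827

Before: p* = 1 − 0.290/0.736 = 0.6060.
After the change, c = 0.736, e = 0.1276, so p* = 1 − 0.1276/0.736 = 0.8266.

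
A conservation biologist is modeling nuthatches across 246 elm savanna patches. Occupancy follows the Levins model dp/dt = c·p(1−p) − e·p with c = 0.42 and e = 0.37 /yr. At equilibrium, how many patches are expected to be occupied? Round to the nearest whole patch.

29

p* = 1 − e/c = 1 − 0.37/0.42 = 0.1190.
Expected occupied patches = N × p* = 246 × 0.1190 = 29.29 ≈ 29.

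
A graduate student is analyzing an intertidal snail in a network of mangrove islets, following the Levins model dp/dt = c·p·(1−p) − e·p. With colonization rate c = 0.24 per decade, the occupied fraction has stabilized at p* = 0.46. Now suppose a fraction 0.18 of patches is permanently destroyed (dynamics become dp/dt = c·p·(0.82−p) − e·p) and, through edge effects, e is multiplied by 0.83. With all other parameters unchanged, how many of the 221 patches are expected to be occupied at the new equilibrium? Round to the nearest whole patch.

82

Balance c(1−p*) = e gives e = 0.24×(1 − 0.46000) = 0.12960.
New p* = 0.82 − e/c = 0.82 − 0.10757/0.24000 = 0.37179.
Expected occupied = 221 × 0.37179 = 82.17 ≈ 82.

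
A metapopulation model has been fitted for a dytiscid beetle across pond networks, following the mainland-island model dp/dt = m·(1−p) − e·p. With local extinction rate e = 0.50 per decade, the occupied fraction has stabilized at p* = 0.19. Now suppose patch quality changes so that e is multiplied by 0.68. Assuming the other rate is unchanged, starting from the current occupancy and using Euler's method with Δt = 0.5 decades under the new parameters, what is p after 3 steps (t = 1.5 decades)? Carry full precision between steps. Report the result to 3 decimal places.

0.226

Balance m(1−p*) = e·p* gives m = e·p*/(1−p*) = 0.50×0.19000/0.81000 = 0.11728.
Starting from p₀ = 0.19000; update p ← p + (dp/dt)·Δt with the new parameters.
p: 0.19000 → 0.20520  (Δp = +0.01520)
p: 0.20520 → 0.21692  (Δp = +0.01172)
p: 0.21692 → 0.22597  (Δp = +0.00904)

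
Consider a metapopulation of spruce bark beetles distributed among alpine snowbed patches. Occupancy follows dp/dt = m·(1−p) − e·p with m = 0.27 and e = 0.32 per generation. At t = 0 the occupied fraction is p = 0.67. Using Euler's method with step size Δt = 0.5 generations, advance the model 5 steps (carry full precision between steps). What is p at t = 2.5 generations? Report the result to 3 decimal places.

Update rule: p ← p + [m·(1−p) − e·p]·Δt with Δt = 0.5.
p: 0.67000 → 0.60735  (Δp = -0.06265)
p: 0.60735 → 0.56318  (Δp = -0.04417)
p: 0.56318 → 0.53204  (Δp = -0.03114)
p: 0.53204 → 0.51009  (Δp = -0.02195)
p: 0.51009 → 0.49461  (Δp = -0.01548)

0.495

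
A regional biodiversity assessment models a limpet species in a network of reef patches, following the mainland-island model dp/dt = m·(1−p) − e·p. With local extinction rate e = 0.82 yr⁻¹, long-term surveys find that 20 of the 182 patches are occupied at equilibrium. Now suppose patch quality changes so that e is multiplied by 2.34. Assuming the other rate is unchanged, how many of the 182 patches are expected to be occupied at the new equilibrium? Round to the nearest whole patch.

9

Observed p* = 20/182 = 0.10989.
Balance m(1−p*) = e·p* gives m = e·p*/(1−p*) = 0.82×0.10989/0.89011 = 0.10123.
New p* = m/(m+e) = 0.10123/(0.10123+1.91880) = 0.05011.
Expected occupied = 182 × 0.05011 = 9.12 ≈ 9.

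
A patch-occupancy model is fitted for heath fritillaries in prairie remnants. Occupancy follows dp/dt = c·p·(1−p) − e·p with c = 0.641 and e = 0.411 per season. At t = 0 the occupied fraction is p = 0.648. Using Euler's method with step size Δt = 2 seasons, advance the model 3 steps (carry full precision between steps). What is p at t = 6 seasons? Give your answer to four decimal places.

Update rule: p ← p + [c·p·(1−p) − e·p]·Δt with Δt = 2.
p: 0.64800 → 0.40776  (Δp = -0.24024)
p: 0.40776 → 0.38218  (Δp = -0.02559)
p: 0.38218 → 0.37073  (Δp = -0.01145)

0.3707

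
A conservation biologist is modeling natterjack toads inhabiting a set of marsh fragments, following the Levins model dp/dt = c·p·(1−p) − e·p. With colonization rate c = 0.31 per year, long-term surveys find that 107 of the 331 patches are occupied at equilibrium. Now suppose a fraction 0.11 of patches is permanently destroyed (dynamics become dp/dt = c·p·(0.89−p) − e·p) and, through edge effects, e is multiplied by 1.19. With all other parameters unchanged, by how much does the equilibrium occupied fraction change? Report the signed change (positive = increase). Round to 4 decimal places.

-0.2386

Observed p* = 107/331 = 0.32326.
Balance c(1−p*) = e gives e = 0.31×(1 − 0.32326) = 0.20979.
New p* = 0.89 − e/c = 0.89 − 0.24965/0.31000 = 0.08468.
Δp* = 0.08468 − 0.32326 = -0.23858.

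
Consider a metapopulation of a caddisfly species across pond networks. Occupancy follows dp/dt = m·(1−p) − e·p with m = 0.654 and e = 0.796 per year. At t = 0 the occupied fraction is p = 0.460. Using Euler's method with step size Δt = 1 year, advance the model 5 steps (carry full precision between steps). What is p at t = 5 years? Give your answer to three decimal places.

Update rule: p ← p + [m·(1−p) − e·p]·Δt with Δt = 1.
step 1: Δp = -0.01300, p = 0.44700
step 2: Δp = +0.00585, p = 0.45285
step 3: Δp = -0.00263, p = 0.45022
step 4: Δp = +0.00118, p = 0.45140
step 5: Δp = -0.00053, p = 0.45087

0.451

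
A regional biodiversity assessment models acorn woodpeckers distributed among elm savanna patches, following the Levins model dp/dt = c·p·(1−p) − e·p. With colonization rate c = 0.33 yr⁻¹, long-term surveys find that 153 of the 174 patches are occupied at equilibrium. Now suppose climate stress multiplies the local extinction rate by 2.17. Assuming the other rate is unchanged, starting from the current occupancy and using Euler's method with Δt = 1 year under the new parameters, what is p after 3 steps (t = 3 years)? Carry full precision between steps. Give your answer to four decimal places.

Observed p* = 153/174 = 0.87931.
Balance c(1−p*) = e gives e = 0.33×(1 − 0.87931) = 0.03983.
Starting from p₀ = 0.87931; update p ← p + (dp/dt)·Δt with the new parameters.
t = 1: p = 0.87931 + (-0.04097) = 0.83834
t = 2: p = 0.83834 + (-0.02773) = 0.81061
t = 3: p = 0.81061 + (-0.01939) = 0.79121

0.7912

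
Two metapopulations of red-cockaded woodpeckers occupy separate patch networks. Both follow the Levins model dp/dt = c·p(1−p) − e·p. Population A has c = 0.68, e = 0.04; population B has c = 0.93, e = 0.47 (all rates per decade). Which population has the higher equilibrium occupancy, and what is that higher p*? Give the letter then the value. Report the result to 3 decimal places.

A, 0.941

A: p*_A = 1 − 0.04/0.68 = 0.9412.
B: p*_B = 1 − 0.47/0.93 = 0.4946.
A is higher at 0.9412.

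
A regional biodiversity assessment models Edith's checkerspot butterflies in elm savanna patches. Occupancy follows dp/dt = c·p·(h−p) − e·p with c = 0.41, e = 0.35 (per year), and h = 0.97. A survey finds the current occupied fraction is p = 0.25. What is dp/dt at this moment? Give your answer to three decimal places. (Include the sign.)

-0.014

Colonization term: c·p·(h−p) = 0.41×0.25×0.7200 = 0.07380.
Extinction term: e·p = 0.08750.
dp/dt = 0.07380 − 0.08750 = -0.01370.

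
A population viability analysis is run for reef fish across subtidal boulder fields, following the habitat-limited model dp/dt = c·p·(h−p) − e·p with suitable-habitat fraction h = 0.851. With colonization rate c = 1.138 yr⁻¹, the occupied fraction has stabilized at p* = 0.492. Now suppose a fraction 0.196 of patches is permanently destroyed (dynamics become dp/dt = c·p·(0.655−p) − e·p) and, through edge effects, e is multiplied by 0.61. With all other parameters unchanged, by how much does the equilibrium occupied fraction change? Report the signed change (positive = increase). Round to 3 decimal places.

-0.056

Balance c(h−p*) = e gives e = 1.138×(0.851 − 0.49200) = 0.40854.
New p* = 0.655 − e/c = 0.655 − 0.24921/1.13800 = 0.43601.
Δp* = 0.43601 − 0.49200 = -0.05599.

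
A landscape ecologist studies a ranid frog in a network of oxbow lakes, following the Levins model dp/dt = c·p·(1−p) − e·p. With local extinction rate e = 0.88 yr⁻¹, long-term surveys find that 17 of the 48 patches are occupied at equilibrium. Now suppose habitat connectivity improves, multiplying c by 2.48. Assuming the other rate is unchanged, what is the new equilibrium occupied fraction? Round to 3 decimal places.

Observed p* = 17/48 = 0.35417.
Balance c(1−p*) = e gives c = e/(1 − 0.35417) = 0.88/0.64583 = 1.36259.
New p* = 1 − e/c = 1 − 0.88000/3.37922 = 0.73958.

0.740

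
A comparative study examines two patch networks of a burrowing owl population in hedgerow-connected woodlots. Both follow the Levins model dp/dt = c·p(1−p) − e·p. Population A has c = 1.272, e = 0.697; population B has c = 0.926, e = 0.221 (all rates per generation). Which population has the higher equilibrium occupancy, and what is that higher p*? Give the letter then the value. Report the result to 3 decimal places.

A: p*_A = 1 − 0.697/1.272 = 0.4520.
B: p*_B = 1 − 0.221/0.926 = 0.7613.
B is higher at 0.7613.

B, 0.761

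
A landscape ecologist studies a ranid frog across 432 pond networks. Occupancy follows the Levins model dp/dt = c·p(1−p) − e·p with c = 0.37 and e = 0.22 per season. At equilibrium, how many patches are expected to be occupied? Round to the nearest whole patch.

p* = 1 − e/c = 1 − 0.22/0.37 = 0.4054.
Expected occupied patches = N × p* = 432 × 0.4054 = 175.14 ≈ 175.

175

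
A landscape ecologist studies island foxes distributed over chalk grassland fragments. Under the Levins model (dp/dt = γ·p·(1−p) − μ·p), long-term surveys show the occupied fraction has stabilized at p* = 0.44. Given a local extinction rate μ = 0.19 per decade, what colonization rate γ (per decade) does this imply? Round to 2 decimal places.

At equilibrium γ(1−p*) = μ, so γ = μ/(1−p*).
γ = 0.19/(1 − 0.44) = 0.19/0.5600 = 0.3393.

0.34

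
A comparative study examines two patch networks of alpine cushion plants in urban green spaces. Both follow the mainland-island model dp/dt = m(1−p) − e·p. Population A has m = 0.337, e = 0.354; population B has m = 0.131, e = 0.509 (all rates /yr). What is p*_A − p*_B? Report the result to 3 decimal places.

A: p*_A = m/(m+e) = 0.337/0.6910 = 0.4877.
B: p*_B = 0.131/0.6400 = 0.2047.
p*_A − p*_B = 0.4877 − 0.2047 = 0.2830.

0.283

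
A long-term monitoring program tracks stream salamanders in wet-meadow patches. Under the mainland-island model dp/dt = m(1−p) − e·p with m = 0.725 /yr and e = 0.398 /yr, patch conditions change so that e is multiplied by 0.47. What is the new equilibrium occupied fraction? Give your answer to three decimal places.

0.795

Before: p* = 0.725/(0.725+0.398) = 0.6456.
After: m = 0.725, e = 0.18706; p* = 0.725/0.9121 = 0.7949.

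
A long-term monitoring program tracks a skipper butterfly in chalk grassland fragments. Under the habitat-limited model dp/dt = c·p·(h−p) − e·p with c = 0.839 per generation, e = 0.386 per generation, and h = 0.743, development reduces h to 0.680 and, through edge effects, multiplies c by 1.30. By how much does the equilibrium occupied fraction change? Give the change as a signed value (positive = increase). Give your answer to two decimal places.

0.04

Before: p* = h − e/c = 0.743 − 0.386/0.839 = 0.743 − 0.4601 = 0.2829.
After: c = 1.0907, e = 0.386, h = 0.680; p* = 0.680 − 0.386/1.0907 = 0.3261.
Δp* = 0.3261 − 0.2829 = +0.0432.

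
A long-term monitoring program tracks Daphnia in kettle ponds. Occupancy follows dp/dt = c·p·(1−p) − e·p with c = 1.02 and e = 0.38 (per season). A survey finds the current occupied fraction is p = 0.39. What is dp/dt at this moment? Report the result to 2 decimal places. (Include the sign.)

Colonization term: c·p·(1−p) = 1.02×0.39×0.6100 = 0.24266.
Extinction term: e·p = 0.14820.
dp/dt = 0.24266 − 0.14820 = 0.09446.

0.09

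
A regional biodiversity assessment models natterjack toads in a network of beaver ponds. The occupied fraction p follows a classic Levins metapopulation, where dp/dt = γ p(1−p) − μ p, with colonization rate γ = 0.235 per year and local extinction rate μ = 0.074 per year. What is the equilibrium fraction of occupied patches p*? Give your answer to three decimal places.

0.685

Setting dp/dt = 0 and dividing through by p* gives γ·(1−p*) = μ.
So p* = 1 − μ/γ = 1 − 0.074/0.235 = 1 − 0.3149 = 0.6851.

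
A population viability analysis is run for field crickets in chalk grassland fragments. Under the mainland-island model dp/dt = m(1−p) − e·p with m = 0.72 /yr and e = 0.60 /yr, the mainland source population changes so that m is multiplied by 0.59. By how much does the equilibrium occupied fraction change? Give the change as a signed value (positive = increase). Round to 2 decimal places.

Before: p* = 0.72/(0.72+0.60) = 0.5455.
After: m = 0.4248, e = 0.6; p* = 0.4248/1.0248 = 0.4145.
Δp* = 0.4145 − 0.5455 = -0.1309.

-0.13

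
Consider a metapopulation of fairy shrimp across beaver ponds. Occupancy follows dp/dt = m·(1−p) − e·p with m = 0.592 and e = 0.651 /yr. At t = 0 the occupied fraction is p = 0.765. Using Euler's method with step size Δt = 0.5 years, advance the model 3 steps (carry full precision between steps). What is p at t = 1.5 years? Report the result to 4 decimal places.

Update rule: p ← p + [m·(1−p) − e·p]·Δt with Δt = 0.5.
  1  |  dp/dt·Δt = -0.179448  |  p_1 = 0.585552
  2  |  dp/dt·Δt = -0.067921  |  p_2 = 0.517632
  3  |  dp/dt·Δt = -0.025708  |  p_3 = 0.491924

0.4919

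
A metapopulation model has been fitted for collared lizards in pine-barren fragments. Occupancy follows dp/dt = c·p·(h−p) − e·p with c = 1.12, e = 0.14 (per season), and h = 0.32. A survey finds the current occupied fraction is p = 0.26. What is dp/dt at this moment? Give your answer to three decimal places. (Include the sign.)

Colonization term: c·p·(h−p) = 1.12×0.26×0.0600 = 0.01747.
Extinction term: e·p = 0.03640.
dp/dt = 0.01747 − 0.03640 = -0.01893.

-0.019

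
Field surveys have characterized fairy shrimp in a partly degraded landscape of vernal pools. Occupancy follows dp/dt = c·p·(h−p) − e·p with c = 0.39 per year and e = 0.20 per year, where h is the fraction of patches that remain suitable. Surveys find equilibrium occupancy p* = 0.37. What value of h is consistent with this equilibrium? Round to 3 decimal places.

0.883

At equilibrium c(h−p*) = e, so h = p* + e/c.
h = 0.37 + 0.20/0.39 = 0.37 + 0.5128 = 0.8828.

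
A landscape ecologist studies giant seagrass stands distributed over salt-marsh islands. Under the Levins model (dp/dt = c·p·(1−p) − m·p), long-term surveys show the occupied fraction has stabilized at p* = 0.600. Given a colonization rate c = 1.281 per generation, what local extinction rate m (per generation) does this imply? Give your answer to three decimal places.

At equilibrium c(1−p*) = m.
m = 1.281 × (1 − 0.600) = 1.281 × 0.4000 = 0.5124.

0.512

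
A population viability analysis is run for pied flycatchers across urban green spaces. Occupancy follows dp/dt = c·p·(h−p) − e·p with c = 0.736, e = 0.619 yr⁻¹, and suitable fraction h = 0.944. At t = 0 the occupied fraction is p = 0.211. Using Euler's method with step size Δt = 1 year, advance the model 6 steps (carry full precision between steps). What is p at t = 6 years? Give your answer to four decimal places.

0.1492

Update rule: p ← p + [c·p·(h−p) − e·p]·Δt with Δt = 1.
t = 1: p = 0.21100 + (-0.01678) = 0.19422
t = 2: p = 0.19422 + (-0.01304) = 0.18118
t = 3: p = 0.18118 + (-0.01043) = 0.17075
t = 4: p = 0.17075 + (-0.00852) = 0.16223
t = 5: p = 0.16223 + (-0.00708) = 0.15515
t = 6: p = 0.15515 + (-0.00596) = 0.14920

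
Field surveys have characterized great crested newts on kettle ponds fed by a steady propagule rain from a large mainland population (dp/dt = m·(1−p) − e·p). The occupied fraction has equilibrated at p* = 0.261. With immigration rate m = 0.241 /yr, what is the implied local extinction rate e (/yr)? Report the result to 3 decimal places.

At equilibrium m(1−p*) = e·p*, so e = m(1−p*)/p*.
e = 0.241 × 0.7390 / 0.261 = 0.6824.

0.682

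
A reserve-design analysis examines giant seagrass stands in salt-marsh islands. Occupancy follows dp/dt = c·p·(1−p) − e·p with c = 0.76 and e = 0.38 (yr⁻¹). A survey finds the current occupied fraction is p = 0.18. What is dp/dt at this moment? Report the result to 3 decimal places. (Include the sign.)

0.044

Colonization term: c·p·(1−p) = 0.76×0.18×0.8200 = 0.11218.
Extinction term: e·p = 0.06840.
dp/dt = 0.11218 − 0.06840 = 0.04378.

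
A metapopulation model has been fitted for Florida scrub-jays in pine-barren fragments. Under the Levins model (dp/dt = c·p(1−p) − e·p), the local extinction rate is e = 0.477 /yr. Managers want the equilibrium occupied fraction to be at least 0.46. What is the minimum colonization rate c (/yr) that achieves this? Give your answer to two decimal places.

0.88

p* = 1 − e/c ≥ 0.46 requires e/c ≤ 0.5400, i.e. c ≥ e/0.5400.
c_min = 0.477/0.5400 = 0.8833.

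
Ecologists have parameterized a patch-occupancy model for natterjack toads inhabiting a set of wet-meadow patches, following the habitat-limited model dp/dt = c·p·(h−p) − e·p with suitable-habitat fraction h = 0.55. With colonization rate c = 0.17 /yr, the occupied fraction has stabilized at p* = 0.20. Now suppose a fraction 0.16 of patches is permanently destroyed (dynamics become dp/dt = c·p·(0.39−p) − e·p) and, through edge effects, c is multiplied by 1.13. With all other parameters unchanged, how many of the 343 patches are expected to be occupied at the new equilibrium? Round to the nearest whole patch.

Balance c(h−p*) = e gives e = 0.17×(0.55 − 0.20000) = 0.05950.
New p* = 0.39 − e/c = 0.39 − 0.05950/0.19210 = 0.08027.
Expected occupied = 343 × 0.08027 = 27.53 ≈ 28.

28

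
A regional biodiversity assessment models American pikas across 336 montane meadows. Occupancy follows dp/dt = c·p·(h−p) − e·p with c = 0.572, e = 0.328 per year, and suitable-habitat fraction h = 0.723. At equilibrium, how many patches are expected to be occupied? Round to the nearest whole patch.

50

p* = h − e/c = 0.723 − 0.5734 = 0.1496.
Expected occupied patches = N × p* = 336 × 0.1496 = 50.26 ≈ 50.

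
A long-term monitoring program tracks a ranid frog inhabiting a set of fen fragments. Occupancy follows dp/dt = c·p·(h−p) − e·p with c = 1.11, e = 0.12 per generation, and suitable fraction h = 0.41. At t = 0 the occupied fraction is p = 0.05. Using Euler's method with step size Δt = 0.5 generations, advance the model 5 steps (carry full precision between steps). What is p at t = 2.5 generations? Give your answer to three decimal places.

0.093

Update rule: p ← p + [c·p·(h−p) − e·p]·Δt with Δt = 0.5.
p: 0.05000 → 0.05699  (Δp = +0.00699)
p: 0.05699 → 0.06474  (Δp = +0.00775)
p: 0.06474 → 0.07326  (Δp = +0.00852)
p: 0.07326 → 0.08255  (Δp = +0.00930)
p: 0.08255 → 0.09260  (Δp = +0.01005)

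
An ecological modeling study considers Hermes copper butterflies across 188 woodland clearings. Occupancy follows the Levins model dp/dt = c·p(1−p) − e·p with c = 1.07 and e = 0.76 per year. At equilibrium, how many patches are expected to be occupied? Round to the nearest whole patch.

54

p* = 1 − e/c = 1 − 0.76/1.07 = 0.2897.
Expected occupied patches = N × p* = 188 × 0.2897 = 54.47 ≈ 54.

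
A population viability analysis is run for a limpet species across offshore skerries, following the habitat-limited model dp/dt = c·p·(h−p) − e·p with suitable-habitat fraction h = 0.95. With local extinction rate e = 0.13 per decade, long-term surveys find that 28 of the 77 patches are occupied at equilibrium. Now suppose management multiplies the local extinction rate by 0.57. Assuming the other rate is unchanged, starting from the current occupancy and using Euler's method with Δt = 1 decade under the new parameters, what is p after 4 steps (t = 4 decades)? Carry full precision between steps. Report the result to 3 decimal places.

0.441

Observed p* = 28/77 = 0.36364.
Balance c(h−p*) = e gives c = e/(0.95 − 0.36364) = 0.13/0.58636 = 0.22171.
Starting from p₀ = 0.36364; update p ← p + (dp/dt)·Δt with the new parameters.
  1  |  dp/dt·Δt = +0.020327  |  p_1 = 0.383964
  2  |  dp/dt·Δt = +0.019733  |  p_2 = 0.403697
  3  |  dp/dt·Δt = +0.018981  |  p_3 = 0.422678
  4  |  dp/dt·Δt = +0.018095  |  p_4 = 0.440773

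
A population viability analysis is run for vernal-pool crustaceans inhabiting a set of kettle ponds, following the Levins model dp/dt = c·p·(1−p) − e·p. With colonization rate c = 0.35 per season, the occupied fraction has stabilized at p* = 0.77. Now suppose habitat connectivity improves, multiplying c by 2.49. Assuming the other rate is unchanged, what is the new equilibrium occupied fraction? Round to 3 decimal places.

0.908

Balance c(1−p*) = e gives e = 0.35×(1 − 0.77000) = 0.08050.
New p* = 1 − e/c = 1 − 0.08050/0.87150 = 0.90763.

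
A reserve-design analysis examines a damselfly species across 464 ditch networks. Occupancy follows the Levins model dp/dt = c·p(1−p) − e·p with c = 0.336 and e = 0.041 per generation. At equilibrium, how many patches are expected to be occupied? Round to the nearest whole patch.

p* = 1 − e/c = 1 − 0.041/0.336 = 0.8780.
Expected occupied patches = N × p* = 464 × 0.8780 = 407.38 ≈ 407.

407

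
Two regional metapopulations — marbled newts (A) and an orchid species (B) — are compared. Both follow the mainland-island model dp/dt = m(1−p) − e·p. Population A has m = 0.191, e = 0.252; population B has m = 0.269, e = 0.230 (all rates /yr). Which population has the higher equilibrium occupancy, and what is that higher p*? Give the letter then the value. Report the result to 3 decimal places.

B, 0.539

A: p*_A = m/(m+e) = 0.191/0.4430 = 0.4312.
B: p*_B = 0.269/0.4990 = 0.5391.
B is higher at 0.5391.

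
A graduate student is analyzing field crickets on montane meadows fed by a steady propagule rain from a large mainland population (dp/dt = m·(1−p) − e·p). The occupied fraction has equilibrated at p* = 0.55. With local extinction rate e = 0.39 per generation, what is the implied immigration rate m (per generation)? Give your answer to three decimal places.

0.477

At equilibrium m(1−p*) = e·p*, so m = e·p*/(1−p*).
m = 0.39 × 0.55 / 0.4500 = 0.2145/0.4500 = 0.4767.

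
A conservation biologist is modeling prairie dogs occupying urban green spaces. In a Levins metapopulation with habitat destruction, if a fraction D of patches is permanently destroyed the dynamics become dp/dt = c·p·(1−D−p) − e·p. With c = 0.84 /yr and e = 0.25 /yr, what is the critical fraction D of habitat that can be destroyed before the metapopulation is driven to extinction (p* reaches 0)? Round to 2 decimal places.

0.70

The nontrivial equilibrium is p* = (1−D) − e/c; extinction occurs when this hits zero.
So D_crit = 1 − e/c = 1 − 0.25/0.84 = 1 − 0.2976 = 0.7024.
This equals the undisturbed p*, a classic result of Lande's extension.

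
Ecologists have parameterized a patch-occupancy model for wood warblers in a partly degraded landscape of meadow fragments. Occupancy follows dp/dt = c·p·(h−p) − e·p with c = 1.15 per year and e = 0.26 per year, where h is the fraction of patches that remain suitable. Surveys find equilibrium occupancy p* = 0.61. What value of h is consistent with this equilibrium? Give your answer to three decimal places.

0.836

At equilibrium c(h−p*) = e, so h = p* + e/c.
h = 0.61 + 0.26/1.15 = 0.61 + 0.2261 = 0.8361.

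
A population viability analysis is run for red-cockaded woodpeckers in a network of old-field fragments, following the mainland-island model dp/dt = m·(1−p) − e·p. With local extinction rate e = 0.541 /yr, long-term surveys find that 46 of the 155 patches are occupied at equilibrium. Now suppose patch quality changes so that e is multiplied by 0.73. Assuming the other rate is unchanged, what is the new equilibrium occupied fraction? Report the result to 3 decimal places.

Observed p* = 46/155 = 0.29677.
Balance m(1−p*) = e·p* gives m = e·p*/(1−p*) = 0.541×0.29677/0.70323 = 0.22831.
New p* = m/(m+e) = 0.22831/(0.22831+0.39493) = 0.36633.

0.366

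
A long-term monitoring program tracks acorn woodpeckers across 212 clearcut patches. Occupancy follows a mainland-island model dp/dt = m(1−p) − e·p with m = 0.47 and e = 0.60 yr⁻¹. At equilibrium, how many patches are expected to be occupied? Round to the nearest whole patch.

p* = m/(m+e) = 0.47/1.0700 = 0.4393.
Expected occupied patches = N × p* = 212 × 0.4393 = 93.12 ≈ 93.

93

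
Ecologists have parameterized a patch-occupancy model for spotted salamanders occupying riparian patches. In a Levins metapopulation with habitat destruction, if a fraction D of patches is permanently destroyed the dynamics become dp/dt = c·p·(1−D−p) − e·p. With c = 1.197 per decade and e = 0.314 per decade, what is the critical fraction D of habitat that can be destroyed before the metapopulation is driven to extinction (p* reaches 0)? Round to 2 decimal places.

0.74

The nontrivial equilibrium is p* = (1−D) − e/c; extinction occurs when this hits zero.
So D_crit = 1 − e/c = 1 − 0.314/1.197 = 1 − 0.2623 = 0.7377.
This equals the undisturbed p*, a classic result of Lande's extension.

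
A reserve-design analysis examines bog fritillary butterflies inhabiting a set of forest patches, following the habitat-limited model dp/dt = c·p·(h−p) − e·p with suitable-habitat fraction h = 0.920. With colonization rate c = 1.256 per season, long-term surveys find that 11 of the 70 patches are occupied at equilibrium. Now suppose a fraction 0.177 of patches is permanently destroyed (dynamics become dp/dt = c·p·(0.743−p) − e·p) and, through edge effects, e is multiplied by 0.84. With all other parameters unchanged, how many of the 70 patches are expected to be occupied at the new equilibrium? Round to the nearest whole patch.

7

Observed p* = 11/70 = 0.15714.
Balance c(h−p*) = e gives e = 1.256×(0.92 − 0.15714) = 0.95815.
New p* = 0.743 − e/c = 0.743 − 0.80485/1.25600 = 0.10220.
Expected occupied = 70 × 0.10220 = 7.15 ≈ 7.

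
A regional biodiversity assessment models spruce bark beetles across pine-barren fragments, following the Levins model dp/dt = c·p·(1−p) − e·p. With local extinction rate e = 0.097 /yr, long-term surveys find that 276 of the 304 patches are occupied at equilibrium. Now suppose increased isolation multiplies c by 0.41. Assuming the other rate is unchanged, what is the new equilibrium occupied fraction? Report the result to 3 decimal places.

Observed p* = 276/304 = 0.90789.
Balance c(1−p*) = e gives c = e/(1 − 0.90789) = 0.097/0.09211 = 1.05309.
New p* = 1 − e/c = 1 − 0.09700/0.43177 = 0.77534.

0.775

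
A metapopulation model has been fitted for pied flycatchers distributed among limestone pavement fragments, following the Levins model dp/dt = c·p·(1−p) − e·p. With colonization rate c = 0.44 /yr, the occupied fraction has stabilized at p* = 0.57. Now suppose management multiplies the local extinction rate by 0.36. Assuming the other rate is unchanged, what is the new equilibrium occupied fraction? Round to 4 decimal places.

Balance c(1−p*) = e gives e = 0.44×(1 − 0.57000) = 0.18920.
New p* = 1 − e/c = 1 − 0.06811/0.44000 = 0.84520.

0.8452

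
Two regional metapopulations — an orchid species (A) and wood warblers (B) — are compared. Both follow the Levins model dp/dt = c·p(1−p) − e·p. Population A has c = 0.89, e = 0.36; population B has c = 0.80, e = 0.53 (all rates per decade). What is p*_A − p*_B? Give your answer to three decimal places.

0.258

A: p*_A = 1 − 0.36/0.89 = 0.5955.
B: p*_B = 1 − 0.53/0.80 = 0.3375.
p*_A − p*_B = 0.5955 − 0.3375 = 0.2580.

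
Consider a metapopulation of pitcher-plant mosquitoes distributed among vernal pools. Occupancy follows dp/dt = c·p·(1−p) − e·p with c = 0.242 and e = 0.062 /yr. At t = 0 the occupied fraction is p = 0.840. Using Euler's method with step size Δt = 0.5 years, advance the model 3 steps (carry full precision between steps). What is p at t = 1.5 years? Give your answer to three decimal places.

Update rule: p ← p + [c·p·(1−p) − e·p]·Δt with Δt = 0.5.
step 1: Δp = -0.00978, p = 0.83022
step 2: Δp = -0.00868, p = 0.82154
step 3: Δp = -0.00773, p = 0.81381

0.814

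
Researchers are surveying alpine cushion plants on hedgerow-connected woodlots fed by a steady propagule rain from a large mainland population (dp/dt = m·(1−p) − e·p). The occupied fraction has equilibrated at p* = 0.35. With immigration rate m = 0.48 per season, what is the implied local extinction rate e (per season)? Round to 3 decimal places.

At equilibrium m(1−p*) = e·p*, so e = m(1−p*)/p*.
e = 0.48 × 0.6500 / 0.35 = 0.8914.

0.891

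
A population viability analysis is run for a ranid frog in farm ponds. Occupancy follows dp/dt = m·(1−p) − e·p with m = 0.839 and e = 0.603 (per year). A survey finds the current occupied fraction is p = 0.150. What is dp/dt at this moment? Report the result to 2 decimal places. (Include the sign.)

0.62

Colonization term: m·(1−p) = 0.839×0.8500 = 0.71315.
Extinction term: e·p = 0.09045.
dp/dt = 0.71315 − 0.09045 = 0.62270.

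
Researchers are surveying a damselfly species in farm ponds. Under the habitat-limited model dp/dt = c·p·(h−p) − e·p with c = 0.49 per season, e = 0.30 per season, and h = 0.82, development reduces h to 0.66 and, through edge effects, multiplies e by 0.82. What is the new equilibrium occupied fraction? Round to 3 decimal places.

0.158

Before: p* = h − e/c = 0.82 − 0.30/0.49 = 0.82 − 0.6122 = 0.2078.
After: c = 0.49, e = 0.246, h = 0.66; p* = 0.66 − 0.246/0.49 = 0.1580.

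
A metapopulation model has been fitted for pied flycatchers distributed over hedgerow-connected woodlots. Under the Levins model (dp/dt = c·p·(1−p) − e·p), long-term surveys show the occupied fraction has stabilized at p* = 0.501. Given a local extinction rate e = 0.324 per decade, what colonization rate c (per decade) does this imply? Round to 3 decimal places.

At equilibrium c(1−p*) = e, so c = e/(1−p*).
c = 0.324/(1 − 0.501) = 0.324/0.4990 = 0.6493.

0.649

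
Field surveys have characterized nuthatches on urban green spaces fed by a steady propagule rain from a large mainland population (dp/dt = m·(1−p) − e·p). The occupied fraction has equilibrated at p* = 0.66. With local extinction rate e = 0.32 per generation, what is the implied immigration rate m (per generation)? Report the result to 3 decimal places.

At equilibrium m(1−p*) = e·p*, so m = e·p*/(1−p*).
m = 0.32 × 0.66 / 0.3400 = 0.2112/0.3400 = 0.6212.

0.621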